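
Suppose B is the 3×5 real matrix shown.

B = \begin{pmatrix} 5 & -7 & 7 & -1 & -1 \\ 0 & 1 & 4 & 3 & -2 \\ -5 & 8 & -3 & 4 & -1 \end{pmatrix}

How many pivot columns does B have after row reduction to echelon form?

Row reduce to echelon form.
R3 ← R3 + R1: [0, 1, 4, 3, -2]
R3 ← R3 − R2: [0, 0, 0, 0, 0]
Echelon form has 2 nonzero rows, so rank(B) = 2.
Each nonzero row contributes one pivot column: 2 pivot columns.

2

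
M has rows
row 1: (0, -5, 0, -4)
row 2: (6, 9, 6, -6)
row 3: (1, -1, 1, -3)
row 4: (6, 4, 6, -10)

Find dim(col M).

2

Row reduce to echelon form.
Swap R1 ↔ R2
R3 ← R3 − (1/6)·R1: [0, -5/2, 0, -2]
R4 ← R4 − R1: [0, -5, 0, -4]
R3 ← R3 − (1/2)·R2: [0, 0, 0, 0]
R4 ← R4 − R2: [0, 0, 0, 0]
Echelon form has 2 nonzero rows, so rank(M) = 2.
The column space has dimension equal to the rank: 2.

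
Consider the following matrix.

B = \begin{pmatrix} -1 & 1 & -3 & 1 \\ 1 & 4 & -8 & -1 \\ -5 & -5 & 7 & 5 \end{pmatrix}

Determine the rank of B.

Row reduce to echelon form.
R2 ← R2 + R1: [0, 5, -11, 0]
R3 ← R3 − (5)·R1: [0, -10, 22, 0]
R3 ← R3 + (2)·R2: [0, 0, 0, 0]
Echelon form has 2 nonzero rows, so rank(B) = 2.

2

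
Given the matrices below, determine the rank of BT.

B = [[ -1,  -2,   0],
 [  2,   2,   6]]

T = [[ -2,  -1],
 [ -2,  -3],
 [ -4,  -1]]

First compute BT:
[[  6,   7],
 [-32, -14]]
Now row reduce the product.
R2 ← R2 + (16/3)·R1: [0, 70/3]
2 nonzero rows, so rank(BT) = 2.

2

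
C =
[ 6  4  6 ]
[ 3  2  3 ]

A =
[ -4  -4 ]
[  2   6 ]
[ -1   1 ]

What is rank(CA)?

1

First compute CA:
[[-22,   6],
 [-11,   3]]
Now row reduce the product.
R2 ← R2 − (1/2)·R1: [0, 0]
1 nonzero row, so rank(CA) = 1.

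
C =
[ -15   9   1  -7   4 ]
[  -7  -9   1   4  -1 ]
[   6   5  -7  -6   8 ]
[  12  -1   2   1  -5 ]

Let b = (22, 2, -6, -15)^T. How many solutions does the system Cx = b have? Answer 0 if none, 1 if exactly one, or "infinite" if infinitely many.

infinite

Row reduce the augmented matrix [C | b].
R2 ← R2 − (7/15)·R1: [0, -66/5, 8/15, 109/15, -43/15, -124/15]
R3 ← R3 + (2/5)·R1: [0, 43/5, -33/5, -44/5, 48/5, 14/5]
R4 ← R4 + (4/5)·R1: [0, 31/5, 14/5, -23/5, -9/5, 13/5]
R3 ← R3 + (43/66)·R2: [0, 0, -619/99, -805/198, 1531/198, -256/99]
R4 ← R4 + (31/66)·R2: [0, 0, 302/99, -235/198, -623/198, -127/99]
R4 ← R4 + (302/619)·R3: [0, 0, 0, -3925/1238, 775/1238, -1575/619]
The echelon form has 4 nonzero rows, and every pivot lies in the first 5 columns, so rank(C) = rank([C|b]) = 4.
The system is consistent.
rank = 4 < 5 unknowns, so there are infinitely many solutions.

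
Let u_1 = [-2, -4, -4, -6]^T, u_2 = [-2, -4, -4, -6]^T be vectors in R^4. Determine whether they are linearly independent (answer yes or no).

no

Form the matrix with these vectors as rows and row reduce.
R2 ← R2 − R1: [0, 0, 0, 0]
1 nonzero row, so the 2 vectors span a space of dimension 1.
Since 1 < 2, the vectors are linearly dependent.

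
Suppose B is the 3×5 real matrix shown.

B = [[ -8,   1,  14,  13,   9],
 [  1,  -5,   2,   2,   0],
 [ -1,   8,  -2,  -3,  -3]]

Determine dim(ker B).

Row reduce to echelon form.
R2 ← R2 + (1/8)·R1: [0, -39/8, 15/4, 29/8, 9/8]
R3 ← R3 − (1/8)·R1: [0, 63/8, -15/4, -37/8, -33/8]
R3 ← R3 + (21/13)·R2: [0, 0, 30/13, 16/13, -30/13]
3 nonzero rows, so rank(B) = 3.
B has 5 columns; by rank–nullity, nullity = 5 − 3 = 2.

2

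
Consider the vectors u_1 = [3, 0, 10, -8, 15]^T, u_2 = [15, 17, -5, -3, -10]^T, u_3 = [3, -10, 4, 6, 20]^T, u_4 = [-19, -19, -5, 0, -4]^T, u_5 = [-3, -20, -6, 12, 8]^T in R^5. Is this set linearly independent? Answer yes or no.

Form the matrix with these vectors as rows and row reduce.
R2 ← R2 − (5)·R1: [0, 17, -55, 37, -85]
R3 ← R3 − R1: [0, -10, -6, 14, 5]
R4 ← R4 + (19/3)·R1: [0, -19, 175/3, -152/3, 91]
R5 ← R5 + R1: [0, -20, 4, 4, 23]
R3 ← R3 + (10/17)·R2: [0, 0, -652/17, 608/17, -45]
R4 ← R4 + (19/17)·R2: [0, 0, -160/51, -475/51, -4]
R5 ← R5 + (20/17)·R2: [0, 0, -1032/17, 808/17, -77]
R4 ← R4 − (40/489)·R3: [0, 0, 0, -1995/163, -52/163]
R5 ← R5 − (258/163)·R3: [0, 0, 0, -1480/163, -941/163]
R5 ← R5 − (296/399)·R4: [0, 0, 0, 0, -2209/399]
5 nonzero rows, so the 5 vectors span a space of dimension 5.
Since 5 = 5, the vectors are linearly independent.

yes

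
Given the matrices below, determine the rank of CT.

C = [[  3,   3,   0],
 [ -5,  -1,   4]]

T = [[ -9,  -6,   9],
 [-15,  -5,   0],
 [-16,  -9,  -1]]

First compute CT:
[[-72, -33,  27],
 [ -4,  -1, -49]]
Now row reduce the product.
R2 ← R2 − (1/18)·R1: [0, 5/6, -101/2]
2 nonzero rows, so rank(CT) = 2.

2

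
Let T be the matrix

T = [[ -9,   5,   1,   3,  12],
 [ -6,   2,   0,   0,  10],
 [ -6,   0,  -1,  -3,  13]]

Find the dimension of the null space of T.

3

Row reduce to echelon form.
R2 ← R2 − (2/3)·R1: [0, -4/3, -2/3, -2, 2]
R3 ← R3 − (2/3)·R1: [0, -10/3, -5/3, -5, 5]
R3 ← R3 − (5/2)·R2: [0, 0, 0, 0, 0]
2 nonzero rows, so rank(T) = 2.
T has 5 columns; by rank–nullity, nullity = 5 − 2 = 3.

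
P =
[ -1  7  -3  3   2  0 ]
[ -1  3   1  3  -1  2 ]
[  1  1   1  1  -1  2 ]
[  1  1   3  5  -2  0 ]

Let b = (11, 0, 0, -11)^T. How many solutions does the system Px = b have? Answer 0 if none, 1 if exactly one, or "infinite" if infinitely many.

Row reduce the augmented matrix [P | b].
R2 ← R2 − R1: [0, -4, 4, 0, -3, 2, -11]
R3 ← R3 + R1: [0, 8, -2, 4, 1, 2, 11]
R4 ← R4 + R1: [0, 8, 0, 8, 0, 0, 0]
R3 ← R3 + (2)·R2: [0, 0, 6, 4, -5, 6, -11]
R4 ← R4 + (2)·R2: [0, 0, 8, 8, -6, 4, -22]
R4 ← R4 − (4/3)·R3: [0, 0, 0, 8/3, 2/3, -4, -22/3]
The echelon form has 4 nonzero rows, and every pivot lies in the first 6 columns, so rank(P) = rank([P|b]) = 4.
The system is consistent.
rank = 4 < 6 unknowns, so there are infinitely many solutions.

infinite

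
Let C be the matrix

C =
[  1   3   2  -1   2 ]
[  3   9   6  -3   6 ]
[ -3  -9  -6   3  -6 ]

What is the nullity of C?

Row reduce to echelon form.
R2 ← R2 − (3)·R1: [0, 0, 0, 0, 0]
R3 ← R3 + (3)·R1: [0, 0, 0, 0, 0]
1 nonzero row, so rank(C) = 1.
C has 5 columns; by rank–nullity, nullity = 5 − 1 = 4.

4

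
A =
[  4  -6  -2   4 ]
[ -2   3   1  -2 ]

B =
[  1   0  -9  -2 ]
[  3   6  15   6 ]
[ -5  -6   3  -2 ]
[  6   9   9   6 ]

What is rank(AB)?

1

First compute AB:
[[ 20,  12, -96, -16],
 [-10,  -6,  48,   8]]
Now row reduce the product.
R2 ← R2 + (1/2)·R1: [0, 0, 0, 0]
1 nonzero row, so rank(AB) = 1.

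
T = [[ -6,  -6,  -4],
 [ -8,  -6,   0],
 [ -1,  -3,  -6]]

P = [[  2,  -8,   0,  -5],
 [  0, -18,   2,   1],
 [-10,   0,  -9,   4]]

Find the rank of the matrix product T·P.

2

First compute TP:
[[ 28, 156,  24,   8],
 [-16, 172, -12,  34],
 [ 58,  62,  48, -22]]
Now row reduce the product.
R2 ← R2 + (4/7)·R1: [0, 1828/7, 12/7, 270/7]
R3 ← R3 − (29/14)·R1: [0, -1828/7, -12/7, -270/7]
R3 ← R3 + R2: [0, 0, 0, 0]
2 nonzero rows, so rank(TP) = 2.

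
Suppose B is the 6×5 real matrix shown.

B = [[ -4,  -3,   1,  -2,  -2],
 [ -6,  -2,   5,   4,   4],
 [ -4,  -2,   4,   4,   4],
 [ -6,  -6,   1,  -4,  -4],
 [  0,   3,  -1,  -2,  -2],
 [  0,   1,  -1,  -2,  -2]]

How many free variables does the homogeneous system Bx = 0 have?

2

Row reduce to echelon form.
R2 ← R2 − (3/2)·R1: [0, 5/2, 7/2, 7, 7]
R3 ← R3 − R1: [0, 1, 3, 6, 6]
R4 ← R4 − (3/2)·R1: [0, -3/2, -1/2, -1, -1]
R3 ← R3 − (2/5)·R2: [0, 0, 8/5, 16/5, 16/5]
R4 ← R4 + (3/5)·R2: [0, 0, 8/5, 16/5, 16/5]
R5 ← R5 − (6/5)·R2: [0, 0, -26/5, -52/5, -52/5]
R6 ← R6 − (2/5)·R2: [0, 0, -12/5, -24/5, -24/5]
R4 ← R4 − R3: [0, 0, 0, 0, 0]
R5 ← R5 + (13/4)·R3: [0, 0, 0, 0, 0]
R6 ← R6 + (3/2)·R3: [0, 0, 0, 0, 0]
3 nonzero rows, so rank(B) = 3.
B has 5 columns; by rank–nullity, nullity = 5 − 3 = 2.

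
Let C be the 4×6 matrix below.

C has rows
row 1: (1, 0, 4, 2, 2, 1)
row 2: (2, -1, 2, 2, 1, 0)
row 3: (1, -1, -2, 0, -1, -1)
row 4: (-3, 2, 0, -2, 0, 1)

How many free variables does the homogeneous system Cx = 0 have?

4

Row reduce to echelon form.
R2 ← R2 − (2)·R1: [0, -1, -6, -2, -3, -2]
R3 ← R3 − R1: [0, -1, -6, -2, -3, -2]
R4 ← R4 + (3)·R1: [0, 2, 12, 4, 6, 4]
R3 ← R3 − R2: [0, 0, 0, 0, 0, 0]
R4 ← R4 + (2)·R2: [0, 0, 0, 0, 0, 0]
2 nonzero rows, so rank(C) = 2.
C has 6 columns; by rank–nullity, nullity = 6 − 2 = 4.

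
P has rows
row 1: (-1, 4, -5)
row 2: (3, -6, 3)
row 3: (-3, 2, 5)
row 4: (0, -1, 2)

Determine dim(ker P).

Row reduce to echelon form.
R2 ← R2 + (3)·R1: [0, 6, -12]
R3 ← R3 − (3)·R1: [0, -10, 20]
R3 ← R3 + (5/3)·R2: [0, 0, 0]
R4 ← R4 + (1/6)·R2: [0, 0, 0]
2 nonzero rows, so rank(P) = 2.
P has 3 columns; by rank–nullity, nullity = 3 − 2 = 1.

1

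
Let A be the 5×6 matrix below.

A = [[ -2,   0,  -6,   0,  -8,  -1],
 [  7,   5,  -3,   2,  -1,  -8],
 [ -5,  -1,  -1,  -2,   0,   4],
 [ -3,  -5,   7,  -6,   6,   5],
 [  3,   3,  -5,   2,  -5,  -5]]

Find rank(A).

Row reduce to echelon form.
R2 ← R2 + (7/2)·R1: [0, 5, -24, 2, -29, -23/2]
R3 ← R3 − (5/2)·R1: [0, -1, 14, -2, 20, 13/2]
R4 ← R4 − (3/2)·R1: [0, -5, 16, -6, 18, 13/2]
R5 ← R5 + (3/2)·R1: [0, 3, -14, 2, -17, -13/2]
R3 ← R3 + (1/5)·R2: [0, 0, 46/5, -8/5, 71/5, 21/5]
R4 ← R4 + R2: [0, 0, -8, -4, -11, -5]
R5 ← R5 − (3/5)·R2: [0, 0, 2/5, 4/5, 2/5, 2/5]
R4 ← R4 + (20/23)·R3: [0, 0, 0, -124/23, 31/23, -31/23]
R5 ← R5 − (1/23)·R3: [0, 0, 0, 20/23, -5/23, 5/23]
R5 ← R5 + (5/31)·R4: [0, 0, 0, 0, 0, 0]
Echelon form has 4 nonzero rows, so rank(A) = 4.

4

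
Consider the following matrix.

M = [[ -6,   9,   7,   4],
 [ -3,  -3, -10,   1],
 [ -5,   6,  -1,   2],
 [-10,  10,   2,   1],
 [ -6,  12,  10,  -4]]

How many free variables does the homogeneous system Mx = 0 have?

Row reduce to echelon form.
R2 ← R2 − (1/2)·R1: [0, -15/2, -27/2, -1]
R3 ← R3 − (5/6)·R1: [0, -3/2, -41/6, -4/3]
R4 ← R4 − (5/3)·R1: [0, -5, -29/3, -17/3]
R5 ← R5 − R1: [0, 3, 3, -8]
R3 ← R3 − (1/5)·R2: [0, 0, -62/15, -17/15]
R4 ← R4 − (2/3)·R2: [0, 0, -2/3, -5]
R5 ← R5 + (2/5)·R2: [0, 0, -12/5, -42/5]
R4 ← R4 − (5/31)·R3: [0, 0, 0, -448/93]
R5 ← R5 − (18/31)·R3: [0, 0, 0, -240/31]
R5 ← R5 − (45/28)·R4: [0, 0, 0, 0]
4 nonzero rows, so rank(M) = 4.
M has 4 columns; by rank–nullity, nullity = 4 − 4 = 0.

0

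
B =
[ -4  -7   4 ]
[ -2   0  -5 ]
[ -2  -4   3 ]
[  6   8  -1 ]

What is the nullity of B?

Row reduce to echelon form.
R2 ← R2 − (1/2)·R1: [0, 7/2, -7]
R3 ← R3 − (1/2)·R1: [0, -1/2, 1]
R4 ← R4 + (3/2)·R1: [0, -5/2, 5]
R3 ← R3 + (1/7)·R2: [0, 0, 0]
R4 ← R4 + (5/7)·R2: [0, 0, 0]
2 nonzero rows, so rank(B) = 2.
B has 3 columns; by rank–nullity, nullity = 3 − 2 = 1.

1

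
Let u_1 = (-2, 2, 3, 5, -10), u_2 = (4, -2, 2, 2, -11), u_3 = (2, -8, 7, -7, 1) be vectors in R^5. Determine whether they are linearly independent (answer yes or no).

yes

Form the matrix with these vectors as rows and row reduce.
R2 ← R2 + (2)·R1: [0, 2, 8, 12, -31]
R3 ← R3 + R1: [0, -6, 10, -2, -9]
R3 ← R3 + (3)·R2: [0, 0, 34, 34, -102]
3 nonzero rows, so the 3 vectors span a space of dimension 3.
Since 3 = 3, the vectors are linearly independent.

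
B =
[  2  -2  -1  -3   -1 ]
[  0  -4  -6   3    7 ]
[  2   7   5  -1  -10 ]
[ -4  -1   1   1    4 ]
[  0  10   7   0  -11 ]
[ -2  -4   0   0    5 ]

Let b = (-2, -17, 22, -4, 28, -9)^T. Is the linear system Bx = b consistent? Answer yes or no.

yes

Row reduce the augmented matrix [B | b].
R3 ← R3 − R1: [0, 9, 6, 2, -9, 24]
R4 ← R4 + (2)·R1: [0, -5, -1, -5, 2, -8]
R6 ← R6 + R1: [0, -6, -1, -3, 4, -11]
R3 ← R3 + (9/4)·R2: [0, 0, -15/2, 35/4, 27/4, -57/4]
R4 ← R4 − (5/4)·R2: [0, 0, 13/2, -35/4, -27/4, 53/4]
R5 ← R5 + (5/2)·R2: [0, 0, -8, 15/2, 13/2, -29/2]
R6 ← R6 − (3/2)·R2: [0, 0, 8, -15/2, -13/2, 29/2]
R4 ← R4 + (13/15)·R3: [0, 0, 0, -7/6, -9/10, 9/10]
R5 ← R5 − (16/15)·R3: [0, 0, 0, -11/6, -7/10, 7/10]
R6 ← R6 + (16/15)·R3: [0, 0, 0, 11/6, 7/10, -7/10]
R5 ← R5 − (11/7)·R4: [0, 0, 0, 0, 5/7, -5/7]
R6 ← R6 + (11/7)·R4: [0, 0, 0, 0, -5/7, 5/7]
R6 ← R6 + R5: [0, 0, 0, 0, 0, 0]
The echelon form has 5 nonzero rows, and every pivot lies in the first 5 columns, so rank(B) = rank([B|b]) = 5.
The system is consistent.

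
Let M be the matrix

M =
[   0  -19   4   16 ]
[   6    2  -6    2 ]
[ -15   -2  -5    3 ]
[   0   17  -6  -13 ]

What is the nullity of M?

1

Row reduce to echelon form.
Swap R1 ↔ R2
R3 ← R3 + (5/2)·R1: [0, 3, -20, 8]
R3 ← R3 + (3/19)·R2: [0, 0, -368/19, 200/19]
R4 ← R4 + (17/19)·R2: [0, 0, -46/19, 25/19]
R4 ← R4 − (1/8)·R3: [0, 0, 0, 0]
3 nonzero rows, so rank(M) = 3.
M has 4 columns; by rank–nullity, nullity = 4 − 3 = 1.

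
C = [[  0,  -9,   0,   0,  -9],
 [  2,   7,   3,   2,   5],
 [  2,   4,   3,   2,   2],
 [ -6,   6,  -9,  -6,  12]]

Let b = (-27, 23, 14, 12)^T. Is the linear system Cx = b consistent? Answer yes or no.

yes

Row reduce the augmented matrix [C | b].
Swap R1 ↔ R2
R3 ← R3 − R1: [0, -3, 0, 0, -3, -9]
R4 ← R4 + (3)·R1: [0, 27, 0, 0, 27, 81]
R3 ← R3 − (1/3)·R2: [0, 0, 0, 0, 0, 0]
R4 ← R4 + (3)·R2: [0, 0, 0, 0, 0, 0]
The echelon form has 2 nonzero rows, and every pivot lies in the first 5 columns, so rank(C) = rank([C|b]) = 2.
The system is consistent.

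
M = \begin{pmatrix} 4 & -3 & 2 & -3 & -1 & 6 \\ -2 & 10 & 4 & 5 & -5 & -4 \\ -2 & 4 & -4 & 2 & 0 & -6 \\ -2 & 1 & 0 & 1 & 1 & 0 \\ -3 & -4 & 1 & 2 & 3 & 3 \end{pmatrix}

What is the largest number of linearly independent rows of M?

5

Row reduce to echelon form.
R2 ← R2 + (1/2)·R1: [0, 17/2, 5, 7/2, -11/2, -1]
R3 ← R3 + (1/2)·R1: [0, 5/2, -3, 1/2, -1/2, -3]
R4 ← R4 + (1/2)·R1: [0, -1/2, 1, -1/2, 1/2, 3]
R5 ← R5 + (3/4)·R1: [0, -25/4, 5/2, -1/4, 9/4, 15/2]
R3 ← R3 − (5/17)·R2: [0, 0, -76/17, -9/17, 19/17, -46/17]
R4 ← R4 + (1/17)·R2: [0, 0, 22/17, -5/17, 3/17, 50/17]
R5 ← R5 + (25/34)·R2: [0, 0, 105/17, 79/34, -61/34, 115/17]
R4 ← R4 + (11/38)·R3: [0, 0, 0, -17/38, 1/2, 41/19]
R5 ← R5 + (105/76)·R3: [0, 0, 0, 121/76, -1/4, 115/38]
R5 ← R5 + (121/34)·R4: [0, 0, 0, 0, 26/17, 182/17]
Echelon form has 5 nonzero rows, so rank(M) = 5.
The rank gives the maximum number of linearly independent rows: 5.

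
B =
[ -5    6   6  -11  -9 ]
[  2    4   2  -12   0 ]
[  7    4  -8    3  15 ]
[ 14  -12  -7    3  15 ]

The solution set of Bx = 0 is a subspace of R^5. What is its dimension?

Row reduce to echelon form.
R2 ← R2 + (2/5)·R1: [0, 32/5, 22/5, -82/5, -18/5]
R3 ← R3 + (7/5)·R1: [0, 62/5, 2/5, -62/5, 12/5]
R4 ← R4 + (14/5)·R1: [0, 24/5, 49/5, -139/5, -51/5]
R3 ← R3 − (31/16)·R2: [0, 0, -65/8, 155/8, 75/8]
R4 ← R4 − (3/4)·R2: [0, 0, 13/2, -31/2, -15/2]
R4 ← R4 + (4/5)·R3: [0, 0, 0, 0, 0]
3 nonzero rows, so rank(B) = 3.
B has 5 columns; by rank–nullity, nullity = 5 − 3 = 2.

2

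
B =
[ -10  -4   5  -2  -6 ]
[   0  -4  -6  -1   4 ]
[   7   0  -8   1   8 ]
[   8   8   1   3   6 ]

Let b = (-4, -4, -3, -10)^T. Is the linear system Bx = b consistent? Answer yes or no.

Row reduce the augmented matrix [B | b].
R3 ← R3 + (7/10)·R1: [0, -14/5, -9/2, -2/5, 19/5, -29/5]
R4 ← R4 + (4/5)·R1: [0, 24/5, 5, 7/5, 6/5, -66/5]
R3 ← R3 − (7/10)·R2: [0, 0, -3/10, 3/10, 1, -3]
R4 ← R4 + (6/5)·R2: [0, 0, -11/5, 1/5, 6, -18]
R4 ← R4 − (22/3)·R3: [0, 0, 0, -2, -4/3, 4]
The echelon form has 4 nonzero rows, and every pivot lies in the first 5 columns, so rank(B) = rank([B|b]) = 4.
The system is consistent.

yes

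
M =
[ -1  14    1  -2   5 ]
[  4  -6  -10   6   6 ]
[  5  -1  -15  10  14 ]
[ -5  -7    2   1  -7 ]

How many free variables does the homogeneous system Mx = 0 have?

Row reduce to echelon form.
R2 ← R2 + (4)·R1: [0, 50, -6, -2, 26]
R3 ← R3 + (5)·R1: [0, 69, -10, 0, 39]
R4 ← R4 − (5)·R1: [0, -77, -3, 11, -32]
R3 ← R3 − (69/50)·R2: [0, 0, -43/25, 69/25, 78/25]
R4 ← R4 + (77/50)·R2: [0, 0, -306/25, 198/25, 201/25]
R4 ← R4 − (306/43)·R3: [0, 0, 0, -504/43, -609/43]
4 nonzero rows, so rank(M) = 4.
M has 5 columns; by rank–nullity, nullity = 5 − 4 = 1.

1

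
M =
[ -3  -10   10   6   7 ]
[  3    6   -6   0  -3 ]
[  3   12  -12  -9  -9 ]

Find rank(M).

2

Row reduce to echelon form.
R2 ← R2 + R1: [0, -4, 4, 6, 4]
R3 ← R3 + R1: [0, 2, -2, -3, -2]
R3 ← R3 + (1/2)·R2: [0, 0, 0, 0, 0]
Echelon form has 2 nonzero rows, so rank(M) = 2.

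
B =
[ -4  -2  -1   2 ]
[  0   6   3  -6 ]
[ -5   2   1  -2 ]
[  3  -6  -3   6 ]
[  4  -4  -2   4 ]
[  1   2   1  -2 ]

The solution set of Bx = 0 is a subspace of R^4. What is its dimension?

Row reduce to echelon form.
R3 ← R3 − (5/4)·R1: [0, 9/2, 9/4, -9/2]
R4 ← R4 + (3/4)·R1: [0, -15/2, -15/4, 15/2]
R5 ← R5 + R1: [0, -6, -3, 6]
R6 ← R6 + (1/4)·R1: [0, 3/2, 3/4, -3/2]
R3 ← R3 − (3/4)·R2: [0, 0, 0, 0]
R4 ← R4 + (5/4)·R2: [0, 0, 0, 0]
R5 ← R5 + R2: [0, 0, 0, 0]
R6 ← R6 − (1/4)·R2: [0, 0, 0, 0]
2 nonzero rows, so rank(B) = 2.
B has 4 columns; by rank–nullity, nullity = 4 − 2 = 2.

2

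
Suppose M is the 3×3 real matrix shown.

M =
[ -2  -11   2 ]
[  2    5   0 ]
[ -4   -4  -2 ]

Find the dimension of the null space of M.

Row reduce to echelon form.
R2 ← R2 + R1: [0, -6, 2]
R3 ← R3 − (2)·R1: [0, 18, -6]
R3 ← R3 + (3)·R2: [0, 0, 0]
2 nonzero rows, so rank(M) = 2.
M has 3 columns; by rank–nullity, nullity = 3 − 2 = 1.

1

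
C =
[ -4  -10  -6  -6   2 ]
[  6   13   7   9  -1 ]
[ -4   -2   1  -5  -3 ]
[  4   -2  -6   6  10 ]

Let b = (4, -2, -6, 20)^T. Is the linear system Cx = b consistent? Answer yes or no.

yes

Row reduce the augmented matrix [C | b].
R2 ← R2 + (3/2)·R1: [0, -2, -2, 0, 2, 4]
R3 ← R3 − R1: [0, 8, 7, 1, -5, -10]
R4 ← R4 + R1: [0, -12, -12, 0, 12, 24]
R3 ← R3 + (4)·R2: [0, 0, -1, 1, 3, 6]
R4 ← R4 − (6)·R2: [0, 0, 0, 0, 0, 0]
The echelon form has 3 nonzero rows, and every pivot lies in the first 5 columns, so rank(C) = rank([C|b]) = 3.
The system is consistent.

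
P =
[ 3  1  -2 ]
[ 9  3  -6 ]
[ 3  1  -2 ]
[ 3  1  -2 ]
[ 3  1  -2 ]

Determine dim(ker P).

Row reduce to echelon form.
R2 ← R2 − (3)·R1: [0, 0, 0]
R3 ← R3 − R1: [0, 0, 0]
R4 ← R4 − R1: [0, 0, 0]
R5 ← R5 − R1: [0, 0, 0]
1 nonzero row, so rank(P) = 1.
P has 3 columns; by rank–nullity, nullity = 3 − 1 = 2.

2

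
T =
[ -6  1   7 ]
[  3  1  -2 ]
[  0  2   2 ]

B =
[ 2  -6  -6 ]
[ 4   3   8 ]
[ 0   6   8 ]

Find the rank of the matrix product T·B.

2

First compute TB:
[[ -8,  81, 100],
 [ 10, -27, -26],
 [  8,  18,  32]]
Now row reduce the product.
R2 ← R2 + (5/4)·R1: [0, 297/4, 99]
R3 ← R3 + R1: [0, 99, 132]
R3 ← R3 − (4/3)·R2: [0, 0, 0]
2 nonzero rows, so rank(TB) = 2.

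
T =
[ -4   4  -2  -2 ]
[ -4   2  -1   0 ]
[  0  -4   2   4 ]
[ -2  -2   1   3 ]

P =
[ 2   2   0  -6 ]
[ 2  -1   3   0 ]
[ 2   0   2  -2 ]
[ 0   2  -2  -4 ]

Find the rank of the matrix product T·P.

First compute TP:
[[ -4, -16,  12,  36],
 [ -6, -10,   4,  26],
 [ -4,  12, -16, -20],
 [ -6,   4, -10,  -2]]
Now row reduce the product.
R2 ← R2 − (3/2)·R1: [0, 14, -14, -28]
R3 ← R3 − R1: [0, 28, -28, -56]
R4 ← R4 − (3/2)·R1: [0, 28, -28, -56]
R3 ← R3 − (2)·R2: [0, 0, 0, 0]
R4 ← R4 − (2)·R2: [0, 0, 0, 0]
2 nonzero rows, so rank(TP) = 2.

2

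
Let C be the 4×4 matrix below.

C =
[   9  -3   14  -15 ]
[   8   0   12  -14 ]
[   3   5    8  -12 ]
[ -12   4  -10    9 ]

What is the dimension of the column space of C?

Row reduce to echelon form.
R2 ← R2 − (8/9)·R1: [0, 8/3, -4/9, -2/3]
R3 ← R3 − (1/3)·R1: [0, 6, 10/3, -7]
R4 ← R4 + (4/3)·R1: [0, 0, 26/3, -11]
R3 ← R3 − (9/4)·R2: [0, 0, 13/3, -11/2]
R4 ← R4 − (2)·R3: [0, 0, 0, 0]
Echelon form has 3 nonzero rows, so rank(C) = 3.
The column space has dimension equal to the rank: 3.

3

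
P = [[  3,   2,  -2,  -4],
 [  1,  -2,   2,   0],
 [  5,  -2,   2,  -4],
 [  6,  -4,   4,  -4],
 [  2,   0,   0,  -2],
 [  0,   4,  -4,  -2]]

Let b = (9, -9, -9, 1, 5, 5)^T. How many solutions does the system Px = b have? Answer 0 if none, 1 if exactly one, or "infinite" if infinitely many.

0

Row reduce the augmented matrix [P | b].
R2 ← R2 − (1/3)·R1: [0, -8/3, 8/3, 4/3, -12]
R3 ← R3 − (5/3)·R1: [0, -16/3, 16/3, 8/3, -24]
R4 ← R4 − (2)·R1: [0, -8, 8, 4, -17]
R5 ← R5 − (2/3)·R1: [0, -4/3, 4/3, 2/3, -1]
R3 ← R3 − (2)·R2: [0, 0, 0, 0, 0]
R4 ← R4 − (3)·R2: [0, 0, 0, 0, 19]
R5 ← R5 − (1/2)·R2: [0, 0, 0, 0, 5]
R6 ← R6 + (3/2)·R2: [0, 0, 0, 0, -13]
Swap R3 ↔ R4
R5 ← R5 − (5/19)·R3: [0, 0, 0, 0, 0]
R6 ← R6 + (13/19)·R3: [0, 0, 0, 0, 0]
The echelon form has 3 nonzero rows; the last pivot sits in the augmented column, so rank(P) = 2 but rank([P|b]) = 3.
Since the ranks differ, the system is inconsistent.
It has no solutions.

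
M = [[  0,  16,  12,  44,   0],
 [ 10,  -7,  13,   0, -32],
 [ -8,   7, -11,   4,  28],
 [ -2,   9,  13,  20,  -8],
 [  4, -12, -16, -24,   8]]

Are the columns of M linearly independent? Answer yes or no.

Row reduce M to echelon form.
Swap R1 ↔ R2
R3 ← R3 + (4/5)·R1: [0, 7/5, -3/5, 4, 12/5]
R4 ← R4 + (1/5)·R1: [0, 38/5, 78/5, 20, -72/5]
R5 ← R5 − (2/5)·R1: [0, -46/5, -106/5, -24, 104/5]
R3 ← R3 − (7/80)·R2: [0, 0, -33/20, 3/20, 12/5]
R4 ← R4 − (19/40)·R2: [0, 0, 99/10, -9/10, -72/5]
R5 ← R5 + (23/40)·R2: [0, 0, -143/10, 13/10, 104/5]
R4 ← R4 + (6)·R3: [0, 0, 0, 0, 0]
R5 ← R5 − (26/3)·R3: [0, 0, 0, 0, 0]
3 pivots among 5 columns.
Only 3 < 5 pivot columns, so the columns are linearly dependent.

no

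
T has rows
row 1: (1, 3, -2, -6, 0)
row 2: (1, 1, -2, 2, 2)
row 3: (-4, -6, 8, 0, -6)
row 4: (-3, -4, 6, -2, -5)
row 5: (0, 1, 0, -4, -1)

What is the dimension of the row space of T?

2

Row reduce to echelon form.
R2 ← R2 − R1: [0, -2, 0, 8, 2]
R3 ← R3 + (4)·R1: [0, 6, 0, -24, -6]
R4 ← R4 + (3)·R1: [0, 5, 0, -20, -5]
R3 ← R3 + (3)·R2: [0, 0, 0, 0, 0]
R4 ← R4 + (5/2)·R2: [0, 0, 0, 0, 0]
R5 ← R5 + (1/2)·R2: [0, 0, 0, 0, 0]
Echelon form has 2 nonzero rows, so rank(T) = 2.
The row space has dimension equal to the rank: 2.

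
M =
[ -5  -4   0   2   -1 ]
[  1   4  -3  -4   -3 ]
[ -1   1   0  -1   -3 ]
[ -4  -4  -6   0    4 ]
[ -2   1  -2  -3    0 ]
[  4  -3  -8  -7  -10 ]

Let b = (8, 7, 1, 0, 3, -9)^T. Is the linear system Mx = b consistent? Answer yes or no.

Row reduce the augmented matrix [M | b].
R2 ← R2 + (1/5)·R1: [0, 16/5, -3, -18/5, -16/5, 43/5]
R3 ← R3 − (1/5)·R1: [0, 9/5, 0, -7/5, -14/5, -3/5]
R4 ← R4 − (4/5)·R1: [0, -4/5, -6, -8/5, 24/5, -32/5]
R5 ← R5 − (2/5)·R1: [0, 13/5, -2, -19/5, 2/5, -1/5]
R6 ← R6 + (4/5)·R1: [0, -31/5, -8, -27/5, -54/5, -13/5]
R3 ← R3 − (9/16)·R2: [0, 0, 27/16, 5/8, -1, -87/16]
R4 ← R4 + (1/4)·R2: [0, 0, -27/4, -5/2, 4, -17/4]
R5 ← R5 − (13/16)·R2: [0, 0, 7/16, -7/8, 3, -115/16]
R6 ← R6 + (31/16)·R2: [0, 0, -221/16, -99/8, -17, 225/16]
R4 ← R4 + (4)·R3: [0, 0, 0, 0, 0, -26]
R5 ← R5 − (7/27)·R3: [0, 0, 0, -28/27, 88/27, -52/9]
R6 ← R6 + (221/27)·R3: [0, 0, 0, -196/27, -680/27, -274/9]
Swap R4 ↔ R5
R6 ← R6 − (7)·R4: [0, 0, 0, 0, -48, 10]
Swap R5 ↔ R6
The echelon form has 6 nonzero rows; the last pivot sits in the augmented column, so rank(M) = 5 but rank([M|b]) = 6.
Since the ranks differ, the system is inconsistent.

no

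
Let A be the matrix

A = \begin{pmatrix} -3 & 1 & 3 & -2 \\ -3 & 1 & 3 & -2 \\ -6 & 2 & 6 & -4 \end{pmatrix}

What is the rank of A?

Row reduce to echelon form.
R2 ← R2 − R1: [0, 0, 0, 0]
R3 ← R3 − (2)·R1: [0, 0, 0, 0]
Echelon form has 1 nonzero row, so rank(A) = 1.

1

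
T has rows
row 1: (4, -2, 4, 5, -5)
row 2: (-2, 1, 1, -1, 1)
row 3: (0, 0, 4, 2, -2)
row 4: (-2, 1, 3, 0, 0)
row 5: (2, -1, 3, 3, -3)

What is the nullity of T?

Row reduce to echelon form.
R2 ← R2 + (1/2)·R1: [0, 0, 3, 3/2, -3/2]
R4 ← R4 + (1/2)·R1: [0, 0, 5, 5/2, -5/2]
R5 ← R5 − (1/2)·R1: [0, 0, 1, 1/2, -1/2]
R3 ← R3 − (4/3)·R2: [0, 0, 0, 0, 0]
R4 ← R4 − (5/3)·R2: [0, 0, 0, 0, 0]
R5 ← R5 − (1/3)·R2: [0, 0, 0, 0, 0]
2 nonzero rows, so rank(T) = 2.
T has 5 columns; by rank–nullity, nullity = 5 − 2 = 3.

3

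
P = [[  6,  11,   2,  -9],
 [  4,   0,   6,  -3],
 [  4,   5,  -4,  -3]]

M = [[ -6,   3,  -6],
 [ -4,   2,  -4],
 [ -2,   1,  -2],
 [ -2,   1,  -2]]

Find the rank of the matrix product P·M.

First compute PM:
[[-66,  33, -66],
 [-30,  15, -30],
 [-30,  15, -30]]
Now row reduce the product.
R2 ← R2 − (5/11)·R1: [0, 0, 0]
R3 ← R3 − (5/11)·R1: [0, 0, 0]
1 nonzero row, so rank(PM) = 1.

1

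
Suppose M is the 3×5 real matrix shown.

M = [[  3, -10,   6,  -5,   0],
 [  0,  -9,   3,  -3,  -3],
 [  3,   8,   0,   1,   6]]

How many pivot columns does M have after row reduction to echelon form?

2

Row reduce to echelon form.
R3 ← R3 − R1: [0, 18, -6, 6, 6]
R3 ← R3 + (2)·R2: [0, 0, 0, 0, 0]
Echelon form has 2 nonzero rows, so rank(M) = 2.
Each nonzero row contributes one pivot column: 2 pivot columns.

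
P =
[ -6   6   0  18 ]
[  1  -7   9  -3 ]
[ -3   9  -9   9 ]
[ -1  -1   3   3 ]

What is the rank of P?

2

Row reduce to echelon form.
R2 ← R2 + (1/6)·R1: [0, -6, 9, 0]
R3 ← R3 − (1/2)·R1: [0, 6, -9, 0]
R4 ← R4 − (1/6)·R1: [0, -2, 3, 0]
R3 ← R3 + R2: [0, 0, 0, 0]
R4 ← R4 − (1/3)·R2: [0, 0, 0, 0]
Echelon form has 2 nonzero rows, so rank(P) = 2.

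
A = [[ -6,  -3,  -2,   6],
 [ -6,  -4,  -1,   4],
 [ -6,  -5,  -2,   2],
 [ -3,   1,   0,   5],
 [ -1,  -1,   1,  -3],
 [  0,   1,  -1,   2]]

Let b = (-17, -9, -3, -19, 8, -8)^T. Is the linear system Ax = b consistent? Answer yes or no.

Row reduce the augmented matrix [A | b].
R2 ← R2 − R1: [0, -1, 1, -2, 8]
R3 ← R3 − R1: [0, -2, 0, -4, 14]
R4 ← R4 − (1/2)·R1: [0, 5/2, 1, 2, -21/2]
R5 ← R5 − (1/6)·R1: [0, -1/2, 4/3, -4, 65/6]
R3 ← R3 − (2)·R2: [0, 0, -2, 0, -2]
R4 ← R4 + (5/2)·R2: [0, 0, 7/2, -3, 19/2]
R5 ← R5 − (1/2)·R2: [0, 0, 5/6, -3, 41/6]
R6 ← R6 + R2: [0, 0, 0, 0, 0]
R4 ← R4 + (7/4)·R3: [0, 0, 0, -3, 6]
R5 ← R5 + (5/12)·R3: [0, 0, 0, -3, 6]
R5 ← R5 − R4: [0, 0, 0, 0, 0]
The echelon form has 4 nonzero rows, and every pivot lies in the first 4 columns, so rank(A) = rank([A|b]) = 4.
The system is consistent.

yes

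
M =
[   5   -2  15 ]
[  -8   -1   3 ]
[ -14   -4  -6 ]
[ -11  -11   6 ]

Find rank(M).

Row reduce to echelon form.
R2 ← R2 + (8/5)·R1: [0, -21/5, 27]
R3 ← R3 + (14/5)·R1: [0, -48/5, 36]
R4 ← R4 + (11/5)·R1: [0, -77/5, 39]
R3 ← R3 − (16/7)·R2: [0, 0, -180/7]
R4 ← R4 − (11/3)·R2: [0, 0, -60]
R4 ← R4 − (7/3)·R3: [0, 0, 0]
Echelon form has 3 nonzero rows, so rank(M) = 3.

3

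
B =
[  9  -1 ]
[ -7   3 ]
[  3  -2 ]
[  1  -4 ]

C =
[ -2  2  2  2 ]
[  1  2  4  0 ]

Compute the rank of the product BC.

2

First compute BC:
[[-19,  16,  14,  18],
 [ 17,  -8,  -2, -14],
 [ -8,   2,  -2,   6],
 [ -6,  -6, -14,   2]]
Now row reduce the product.
R2 ← R2 + (17/19)·R1: [0, 120/19, 200/19, 40/19]
R3 ← R3 − (8/19)·R1: [0, -90/19, -150/19, -30/19]
R4 ← R4 − (6/19)·R1: [0, -210/19, -350/19, -70/19]
R3 ← R3 + (3/4)·R2: [0, 0, 0, 0]
R4 ← R4 + (7/4)·R2: [0, 0, 0, 0]
2 nonzero rows, so rank(BC) = 2.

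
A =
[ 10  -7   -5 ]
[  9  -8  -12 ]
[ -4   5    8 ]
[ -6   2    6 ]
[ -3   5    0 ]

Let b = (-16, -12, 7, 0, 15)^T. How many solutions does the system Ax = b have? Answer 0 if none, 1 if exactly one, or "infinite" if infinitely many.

Row reduce the augmented matrix [A | b].
R2 ← R2 − (9/10)·R1: [0, -17/10, -15/2, 12/5]
R3 ← R3 + (2/5)·R1: [0, 11/5, 6, 3/5]
R4 ← R4 + (3/5)·R1: [0, -11/5, 3, -48/5]
R5 ← R5 + (3/10)·R1: [0, 29/10, -3/2, 51/5]
R3 ← R3 + (22/17)·R2: [0, 0, -63/17, 63/17]
R4 ← R4 − (22/17)·R2: [0, 0, 216/17, -216/17]
R5 ← R5 + (29/17)·R2: [0, 0, -243/17, 243/17]
R4 ← R4 + (24/7)·R3: [0, 0, 0, 0]
R5 ← R5 − (27/7)·R3: [0, 0, 0, 0]
The echelon form has 3 nonzero rows, and every pivot lies in the first 3 columns, so rank(A) = rank([A|b]) = 3.
The system is consistent.
rank = 3 = number of unknowns, so the solution is unique.

1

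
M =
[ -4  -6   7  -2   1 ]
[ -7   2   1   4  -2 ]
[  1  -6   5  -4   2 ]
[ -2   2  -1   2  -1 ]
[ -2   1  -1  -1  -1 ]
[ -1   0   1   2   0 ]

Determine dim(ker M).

2

Row reduce to echelon form.
R2 ← R2 − (7/4)·R1: [0, 25/2, -45/4, 15/2, -15/4]
R3 ← R3 + (1/4)·R1: [0, -15/2, 27/4, -9/2, 9/4]
R4 ← R4 − (1/2)·R1: [0, 5, -9/2, 3, -3/2]
R5 ← R5 − (1/2)·R1: [0, 4, -9/2, 0, -3/2]
R6 ← R6 − (1/4)·R1: [0, 3/2, -3/4, 5/2, -1/4]
R3 ← R3 + (3/5)·R2: [0, 0, 0, 0, 0]
R4 ← R4 − (2/5)·R2: [0, 0, 0, 0, 0]
R5 ← R5 − (8/25)·R2: [0, 0, -9/10, -12/5, -3/10]
R6 ← R6 − (3/25)·R2: [0, 0, 3/5, 8/5, 1/5]
Swap R3 ↔ R5
R6 ← R6 + (2/3)·R3: [0, 0, 0, 0, 0]
3 nonzero rows, so rank(M) = 3.
M has 5 columns; by rank–nullity, nullity = 5 − 3 = 2.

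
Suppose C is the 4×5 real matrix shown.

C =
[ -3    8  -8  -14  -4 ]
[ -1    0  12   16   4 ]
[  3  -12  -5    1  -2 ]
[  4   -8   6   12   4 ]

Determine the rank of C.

4

Row reduce to echelon form.
R2 ← R2 − (1/3)·R1: [0, -8/3, 44/3, 62/3, 16/3]
R3 ← R3 + R1: [0, -4, -13, -13, -6]
R4 ← R4 + (4/3)·R1: [0, 8/3, -14/3, -20/3, -4/3]
R3 ← R3 − (3/2)·R2: [0, 0, -35, -44, -14]
R4 ← R4 + R2: [0, 0, 10, 14, 4]
R4 ← R4 + (2/7)·R3: [0, 0, 0, 10/7, 0]
Echelon form has 4 nonzero rows, so rank(C) = 4.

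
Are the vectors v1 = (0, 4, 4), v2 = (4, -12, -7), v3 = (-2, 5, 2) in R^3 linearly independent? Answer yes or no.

Form the matrix with these vectors as rows and row reduce.
Swap R1 ↔ R2
R3 ← R3 + (1/2)·R1: [0, -1, -3/2]
R3 ← R3 + (1/4)·R2: [0, 0, -1/2]
3 nonzero rows, so the 3 vectors span a space of dimension 3.
Since 3 = 3, the vectors are linearly independent.

yes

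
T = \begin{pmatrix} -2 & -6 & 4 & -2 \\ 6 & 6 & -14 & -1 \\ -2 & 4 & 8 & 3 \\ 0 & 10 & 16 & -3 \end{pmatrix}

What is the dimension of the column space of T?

4

Row reduce to echelon form.
R2 ← R2 + (3)·R1: [0, -12, -2, -7]
R3 ← R3 − R1: [0, 10, 4, 5]
R3 ← R3 + (5/6)·R2: [0, 0, 7/3, -5/6]
R4 ← R4 + (5/6)·R2: [0, 0, 43/3, -53/6]
R4 ← R4 − (43/7)·R3: [0, 0, 0, -26/7]
Echelon form has 4 nonzero rows, so rank(T) = 4.
The column space has dimension equal to the rank: 4.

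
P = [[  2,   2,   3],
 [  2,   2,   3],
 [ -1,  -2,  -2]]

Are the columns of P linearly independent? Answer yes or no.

no

Row reduce P to echelon form.
R2 ← R2 − R1: [0, 0, 0]
R3 ← R3 + (1/2)·R1: [0, -1, -1/2]
Swap R2 ↔ R3
2 pivots among 3 columns.
Only 2 < 3 pivot columns, so the columns are linearly dependent.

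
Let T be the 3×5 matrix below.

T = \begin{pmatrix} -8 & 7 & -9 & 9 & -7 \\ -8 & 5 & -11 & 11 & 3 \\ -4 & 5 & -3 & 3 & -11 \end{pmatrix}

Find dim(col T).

2

Row reduce to echelon form.
R2 ← R2 − R1: [0, -2, -2, 2, 10]
R3 ← R3 − (1/2)·R1: [0, 3/2, 3/2, -3/2, -15/2]
R3 ← R3 + (3/4)·R2: [0, 0, 0, 0, 0]
Echelon form has 2 nonzero rows, so rank(T) = 2.
The column space has dimension equal to the rank: 2.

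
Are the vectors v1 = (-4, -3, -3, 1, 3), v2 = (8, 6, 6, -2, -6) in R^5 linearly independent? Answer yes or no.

Form the matrix with these vectors as rows and row reduce.
R2 ← R2 + (2)·R1: [0, 0, 0, 0, 0]
1 nonzero row, so the 2 vectors span a space of dimension 1.
Since 1 < 2, the vectors are linearly dependent.

no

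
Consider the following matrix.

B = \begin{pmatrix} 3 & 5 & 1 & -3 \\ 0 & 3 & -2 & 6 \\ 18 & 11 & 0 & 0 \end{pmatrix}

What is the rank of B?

Row reduce to echelon form.
R3 ← R3 − (6)·R1: [0, -19, -6, 18]
R3 ← R3 + (19/3)·R2: [0, 0, -56/3, 56]
Echelon form has 3 nonzero rows, so rank(B) = 3.

3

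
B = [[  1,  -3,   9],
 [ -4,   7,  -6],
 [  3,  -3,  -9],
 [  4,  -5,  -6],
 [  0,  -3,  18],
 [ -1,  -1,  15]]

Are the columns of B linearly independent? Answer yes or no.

Row reduce B to echelon form.
R2 ← R2 + (4)·R1: [0, -5, 30]
R3 ← R3 − (3)·R1: [0, 6, -36]
R4 ← R4 − (4)·R1: [0, 7, -42]
R6 ← R6 + R1: [0, -4, 24]
R3 ← R3 + (6/5)·R2: [0, 0, 0]
R4 ← R4 + (7/5)·R2: [0, 0, 0]
R5 ← R5 − (3/5)·R2: [0, 0, 0]
R6 ← R6 − (4/5)·R2: [0, 0, 0]
2 pivots among 3 columns.
Only 2 < 3 pivot columns, so the columns are linearly dependent.

no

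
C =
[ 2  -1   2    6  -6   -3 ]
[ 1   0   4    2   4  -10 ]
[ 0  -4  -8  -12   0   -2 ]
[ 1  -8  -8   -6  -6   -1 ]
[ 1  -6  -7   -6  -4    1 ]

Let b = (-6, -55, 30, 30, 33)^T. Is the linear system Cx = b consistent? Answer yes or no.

yes

Row reduce the augmented matrix [C | b].
R2 ← R2 − (1/2)·R1: [0, 1/2, 3, -1, 7, -17/2, -52]
R4 ← R4 − (1/2)·R1: [0, -15/2, -9, -9, -3, 1/2, 33]
R5 ← R5 − (1/2)·R1: [0, -11/2, -8, -9, -1, 5/2, 36]
R3 ← R3 + (8)·R2: [0, 0, 16, -20, 56, -70, -386]
R4 ← R4 + (15)·R2: [0, 0, 36, -24, 102, -127, -747]
R5 ← R5 + (11)·R2: [0, 0, 25, -20, 76, -91, -536]
R4 ← R4 − (9/4)·R3: [0, 0, 0, 21, -24, 61/2, 243/2]
R5 ← R5 − (25/16)·R3: [0, 0, 0, 45/4, -23/2, 147/8, 537/8]
R5 ← R5 − (15/28)·R4: [0, 0, 0, 0, 19/14, 57/28, 57/28]
The echelon form has 5 nonzero rows, and every pivot lies in the first 6 columns, so rank(C) = rank([C|b]) = 5.
The system is consistent.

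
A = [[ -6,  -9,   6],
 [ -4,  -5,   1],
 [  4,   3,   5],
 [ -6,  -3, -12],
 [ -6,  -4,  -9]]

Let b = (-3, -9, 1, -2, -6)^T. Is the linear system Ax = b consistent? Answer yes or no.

no

Row reduce the augmented matrix [A | b].
R2 ← R2 − (2/3)·R1: [0, 1, -3, -7]
R3 ← R3 + (2/3)·R1: [0, -3, 9, -1]
R4 ← R4 − R1: [0, 6, -18, 1]
R5 ← R5 − R1: [0, 5, -15, -3]
R3 ← R3 + (3)·R2: [0, 0, 0, -22]
R4 ← R4 − (6)·R2: [0, 0, 0, 43]
R5 ← R5 − (5)·R2: [0, 0, 0, 32]
R4 ← R4 + (43/22)·R3: [0, 0, 0, 0]
R5 ← R5 + (16/11)·R3: [0, 0, 0, 0]
The echelon form has 3 nonzero rows; the last pivot sits in the augmented column, so rank(A) = 2 but rank([A|b]) = 3.
Since the ranks differ, the system is inconsistent.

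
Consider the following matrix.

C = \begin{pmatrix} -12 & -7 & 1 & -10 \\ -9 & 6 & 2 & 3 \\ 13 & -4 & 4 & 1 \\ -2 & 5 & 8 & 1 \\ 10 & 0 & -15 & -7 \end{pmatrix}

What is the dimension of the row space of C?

Row reduce to echelon form.
R2 ← R2 − (3/4)·R1: [0, 45/4, 5/4, 21/2]
R3 ← R3 + (13/12)·R1: [0, -139/12, 61/12, -59/6]
R4 ← R4 − (1/6)·R1: [0, 37/6, 47/6, 8/3]
R5 ← R5 + (5/6)·R1: [0, -35/6, -85/6, -46/3]
R3 ← R3 + (139/135)·R2: [0, 0, 172/27, 44/45]
R4 ← R4 − (74/135)·R2: [0, 0, 193/27, -139/45]
R5 ← R5 + (14/27)·R2: [0, 0, -365/27, -89/9]
R4 ← R4 − (193/172)·R3: [0, 0, 0, -180/43]
R5 ← R5 + (365/172)·R3: [0, 0, 0, -336/43]
R5 ← R5 − (28/15)·R4: [0, 0, 0, 0]
Echelon form has 4 nonzero rows, so rank(C) = 4.
The row space has dimension equal to the rank: 4.

4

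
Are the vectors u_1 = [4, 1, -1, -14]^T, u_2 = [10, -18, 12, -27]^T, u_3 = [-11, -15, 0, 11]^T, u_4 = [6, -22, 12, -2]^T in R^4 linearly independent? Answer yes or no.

yes

Form the matrix with these vectors as rows and row reduce.
R2 ← R2 − (5/2)·R1: [0, -41/2, 29/2, 8]
R3 ← R3 + (11/4)·R1: [0, -49/4, -11/4, -55/2]
R4 ← R4 − (3/2)·R1: [0, -47/2, 27/2, 19]
R3 ← R3 − (49/82)·R2: [0, 0, -468/41, -2647/82]
R4 ← R4 − (47/41)·R2: [0, 0, -128/41, 403/41]
R4 ← R4 − (32/117)·R3: [0, 0, 0, 2183/117]
4 nonzero rows, so the 4 vectors span a space of dimension 4.
Since 4 = 4, the vectors are linearly independent.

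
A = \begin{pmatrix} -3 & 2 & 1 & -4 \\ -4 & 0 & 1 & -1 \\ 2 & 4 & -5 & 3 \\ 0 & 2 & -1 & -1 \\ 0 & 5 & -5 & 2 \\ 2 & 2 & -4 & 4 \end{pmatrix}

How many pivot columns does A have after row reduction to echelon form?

Row reduce to echelon form.
R2 ← R2 − (4/3)·R1: [0, -8/3, -1/3, 13/3]
R3 ← R3 + (2/3)·R1: [0, 16/3, -13/3, 1/3]
R6 ← R6 + (2/3)·R1: [0, 10/3, -10/3, 4/3]
R3 ← R3 + (2)·R2: [0, 0, -5, 9]
R4 ← R4 + (3/4)·R2: [0, 0, -5/4, 9/4]
R5 ← R5 + (15/8)·R2: [0, 0, -45/8, 81/8]
R6 ← R6 + (5/4)·R2: [0, 0, -15/4, 27/4]
R4 ← R4 − (1/4)·R3: [0, 0, 0, 0]
R5 ← R5 − (9/8)·R3: [0, 0, 0, 0]
R6 ← R6 − (3/4)·R3: [0, 0, 0, 0]
Echelon form has 3 nonzero rows, so rank(A) = 3.
Each nonzero row contributes one pivot column: 3 pivot columns.

3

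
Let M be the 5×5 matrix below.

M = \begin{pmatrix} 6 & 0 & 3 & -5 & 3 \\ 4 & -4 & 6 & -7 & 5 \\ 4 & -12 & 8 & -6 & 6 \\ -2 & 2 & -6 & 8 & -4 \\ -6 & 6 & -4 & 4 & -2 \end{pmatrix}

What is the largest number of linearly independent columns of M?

Row reduce to echelon form.
R2 ← R2 − (2/3)·R1: [0, -4, 4, -11/3, 3]
R3 ← R3 − (2/3)·R1: [0, -12, 6, -8/3, 4]
R4 ← R4 + (1/3)·R1: [0, 2, -5, 19/3, -3]
R5 ← R5 + R1: [0, 6, -1, -1, 1]
R3 ← R3 − (3)·R2: [0, 0, -6, 25/3, -5]
R4 ← R4 + (1/2)·R2: [0, 0, -3, 9/2, -3/2]
R5 ← R5 + (3/2)·R2: [0, 0, 5, -13/2, 11/2]
R4 ← R4 − (1/2)·R3: [0, 0, 0, 1/3, 1]
R5 ← R5 + (5/6)·R3: [0, 0, 0, 4/9, 4/3]
R5 ← R5 − (4/3)·R4: [0, 0, 0, 0, 0]
Echelon form has 4 nonzero rows, so rank(M) = 4.
The rank gives the maximum number of linearly independent columns: 4.

4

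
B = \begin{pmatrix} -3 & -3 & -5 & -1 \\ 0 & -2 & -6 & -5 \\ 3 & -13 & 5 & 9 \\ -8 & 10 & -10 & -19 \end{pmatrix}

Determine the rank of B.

4

Row reduce to echelon form.
R3 ← R3 + R1: [0, -16, 0, 8]
R4 ← R4 − (8/3)·R1: [0, 18, 10/3, -49/3]
R3 ← R3 − (8)·R2: [0, 0, 48, 48]
R4 ← R4 + (9)·R2: [0, 0, -152/3, -184/3]
R4 ← R4 + (19/18)·R3: [0, 0, 0, -32/3]
Echelon form has 4 nonzero rows, so rank(B) = 4.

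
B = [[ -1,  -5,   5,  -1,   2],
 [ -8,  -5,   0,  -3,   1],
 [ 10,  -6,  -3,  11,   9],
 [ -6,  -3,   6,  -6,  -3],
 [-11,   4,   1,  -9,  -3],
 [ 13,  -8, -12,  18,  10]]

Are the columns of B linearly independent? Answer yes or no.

no

Row reduce B to echelon form.
R2 ← R2 − (8)·R1: [0, 35, -40, 5, -15]
R3 ← R3 + (10)·R1: [0, -56, 47, 1, 29]
R4 ← R4 − (6)·R1: [0, 27, -24, 0, -15]
R5 ← R5 − (11)·R1: [0, 59, -54, 2, -25]
R6 ← R6 + (13)·R1: [0, -73, 53, 5, 36]
R3 ← R3 + (8/5)·R2: [0, 0, -17, 9, 5]
R4 ← R4 − (27/35)·R2: [0, 0, 48/7, -27/7, -24/7]
R5 ← R5 − (59/35)·R2: [0, 0, 94/7, -45/7, 2/7]
R6 ← R6 + (73/35)·R2: [0, 0, -213/7, 108/7, 33/7]
R4 ← R4 + (48/119)·R3: [0, 0, 0, -27/119, -24/17]
R5 ← R5 + (94/119)·R3: [0, 0, 0, 81/119, 72/17]
R6 ← R6 − (213/119)·R3: [0, 0, 0, -81/119, -72/17]
R5 ← R5 + (3)·R4: [0, 0, 0, 0, 0]
R6 ← R6 − (3)·R4: [0, 0, 0, 0, 0]
4 pivots among 5 columns.
Only 4 < 5 pivot columns, so the columns are linearly dependent.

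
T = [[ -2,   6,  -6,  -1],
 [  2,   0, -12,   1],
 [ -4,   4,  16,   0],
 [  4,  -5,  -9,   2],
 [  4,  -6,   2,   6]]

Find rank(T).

Row reduce to echelon form.
R2 ← R2 + R1: [0, 6, -18, 0]
R3 ← R3 − (2)·R1: [0, -8, 28, 2]
R4 ← R4 + (2)·R1: [0, 7, -21, 0]
R5 ← R5 + (2)·R1: [0, 6, -10, 4]
R3 ← R3 + (4/3)·R2: [0, 0, 4, 2]
R4 ← R4 − (7/6)·R2: [0, 0, 0, 0]
R5 ← R5 − R2: [0, 0, 8, 4]
R5 ← R5 − (2)·R3: [0, 0, 0, 0]
Echelon form has 3 nonzero rows, so rank(T) = 3.

3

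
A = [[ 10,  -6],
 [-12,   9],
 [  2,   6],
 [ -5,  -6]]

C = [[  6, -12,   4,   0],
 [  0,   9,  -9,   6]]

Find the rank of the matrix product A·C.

2

First compute AC:
[[ 60, -174,  94, -36],
 [-72, 225, -129,  54],
 [ 12,  30, -46,  36],
 [-30,   6,  34, -36]]
Now row reduce the product.
R2 ← R2 + (6/5)·R1: [0, 81/5, -81/5, 54/5]
R3 ← R3 − (1/5)·R1: [0, 324/5, -324/5, 216/5]
R4 ← R4 + (1/2)·R1: [0, -81, 81, -54]
R3 ← R3 − (4)·R2: [0, 0, 0, 0]
R4 ← R4 + (5)·R2: [0, 0, 0, 0]
2 nonzero rows, so rank(AC) = 2.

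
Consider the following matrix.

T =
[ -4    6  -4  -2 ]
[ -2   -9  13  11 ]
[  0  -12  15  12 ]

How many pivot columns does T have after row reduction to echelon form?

2

Row reduce to echelon form.
R2 ← R2 − (1/2)·R1: [0, -12, 15, 12]
R3 ← R3 − R2: [0, 0, 0, 0]
Echelon form has 2 nonzero rows, so rank(T) = 2.
Each nonzero row contributes one pivot column: 2 pivot columns.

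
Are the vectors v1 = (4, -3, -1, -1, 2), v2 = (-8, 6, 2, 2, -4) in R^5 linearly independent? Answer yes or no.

no

Form the matrix with these vectors as rows and row reduce.
R2 ← R2 + (2)·R1: [0, 0, 0, 0, 0]
1 nonzero row, so the 2 vectors span a space of dimension 1.
Since 1 < 2, the vectors are linearly dependent.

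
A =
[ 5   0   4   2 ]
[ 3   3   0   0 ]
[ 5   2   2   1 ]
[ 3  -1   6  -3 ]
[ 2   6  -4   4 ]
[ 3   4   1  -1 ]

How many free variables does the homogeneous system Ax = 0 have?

0

Row reduce to echelon form.
R2 ← R2 − (3/5)·R1: [0, 3, -12/5, -6/5]
R3 ← R3 − R1: [0, 2, -2, -1]
R4 ← R4 − (3/5)·R1: [0, -1, 18/5, -21/5]
R5 ← R5 − (2/5)·R1: [0, 6, -28/5, 16/5]
R6 ← R6 − (3/5)·R1: [0, 4, -7/5, -11/5]
R3 ← R3 − (2/3)·R2: [0, 0, -2/5, -1/5]
R4 ← R4 + (1/3)·R2: [0, 0, 14/5, -23/5]
R5 ← R5 − (2)·R2: [0, 0, -4/5, 28/5]
R6 ← R6 − (4/3)·R2: [0, 0, 9/5, -3/5]
R4 ← R4 + (7)·R3: [0, 0, 0, -6]
R5 ← R5 − (2)·R3: [0, 0, 0, 6]
R6 ← R6 + (9/2)·R3: [0, 0, 0, -3/2]
R5 ← R5 + R4: [0, 0, 0, 0]
R6 ← R6 − (1/4)·R4: [0, 0, 0, 0]
4 nonzero rows, so rank(A) = 4.
A has 4 columns; by rank–nullity, nullity = 4 − 4 = 0.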